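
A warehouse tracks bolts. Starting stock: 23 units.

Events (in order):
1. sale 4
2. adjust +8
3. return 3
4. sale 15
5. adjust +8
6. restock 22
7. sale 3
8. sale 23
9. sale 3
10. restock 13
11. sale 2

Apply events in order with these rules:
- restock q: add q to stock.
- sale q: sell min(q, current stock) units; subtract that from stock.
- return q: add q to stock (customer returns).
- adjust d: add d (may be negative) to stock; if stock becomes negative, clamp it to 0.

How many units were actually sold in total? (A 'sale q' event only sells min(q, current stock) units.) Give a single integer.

Answer: 50

Derivation:
Processing events:
Start: stock = 23
  Event 1 (sale 4): sell min(4,23)=4. stock: 23 - 4 = 19. total_sold = 4
  Event 2 (adjust +8): 19 + 8 = 27
  Event 3 (return 3): 27 + 3 = 30
  Event 4 (sale 15): sell min(15,30)=15. stock: 30 - 15 = 15. total_sold = 19
  Event 5 (adjust +8): 15 + 8 = 23
  Event 6 (restock 22): 23 + 22 = 45
  Event 7 (sale 3): sell min(3,45)=3. stock: 45 - 3 = 42. total_sold = 22
  Event 8 (sale 23): sell min(23,42)=23. stock: 42 - 23 = 19. total_sold = 45
  Event 9 (sale 3): sell min(3,19)=3. stock: 19 - 3 = 16. total_sold = 48
  Event 10 (restock 13): 16 + 13 = 29
  Event 11 (sale 2): sell min(2,29)=2. stock: 29 - 2 = 27. total_sold = 50
Final: stock = 27, total_sold = 50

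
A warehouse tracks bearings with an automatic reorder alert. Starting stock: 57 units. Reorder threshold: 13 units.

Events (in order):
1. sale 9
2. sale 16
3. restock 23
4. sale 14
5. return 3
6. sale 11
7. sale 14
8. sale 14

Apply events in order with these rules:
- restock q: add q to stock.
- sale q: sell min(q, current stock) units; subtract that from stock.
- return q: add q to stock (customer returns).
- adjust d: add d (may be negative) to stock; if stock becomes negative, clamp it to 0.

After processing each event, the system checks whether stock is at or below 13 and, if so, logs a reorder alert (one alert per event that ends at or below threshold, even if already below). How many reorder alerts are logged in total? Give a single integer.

Answer: 1

Derivation:
Processing events:
Start: stock = 57
  Event 1 (sale 9): sell min(9,57)=9. stock: 57 - 9 = 48. total_sold = 9
  Event 2 (sale 16): sell min(16,48)=16. stock: 48 - 16 = 32. total_sold = 25
  Event 3 (restock 23): 32 + 23 = 55
  Event 4 (sale 14): sell min(14,55)=14. stock: 55 - 14 = 41. total_sold = 39
  Event 5 (return 3): 41 + 3 = 44
  Event 6 (sale 11): sell min(11,44)=11. stock: 44 - 11 = 33. total_sold = 50
  Event 7 (sale 14): sell min(14,33)=14. stock: 33 - 14 = 19. total_sold = 64
  Event 8 (sale 14): sell min(14,19)=14. stock: 19 - 14 = 5. total_sold = 78
Final: stock = 5, total_sold = 78

Checking against threshold 13:
  After event 1: stock=48 > 13
  After event 2: stock=32 > 13
  After event 3: stock=55 > 13
  After event 4: stock=41 > 13
  After event 5: stock=44 > 13
  After event 6: stock=33 > 13
  After event 7: stock=19 > 13
  After event 8: stock=5 <= 13 -> ALERT
Alert events: [8]. Count = 1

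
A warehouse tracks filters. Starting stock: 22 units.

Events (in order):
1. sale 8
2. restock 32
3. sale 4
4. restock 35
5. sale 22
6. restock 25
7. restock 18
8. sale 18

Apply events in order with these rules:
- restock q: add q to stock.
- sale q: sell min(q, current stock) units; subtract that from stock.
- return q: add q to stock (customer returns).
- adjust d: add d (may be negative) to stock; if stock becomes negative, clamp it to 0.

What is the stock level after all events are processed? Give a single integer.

Processing events:
Start: stock = 22
  Event 1 (sale 8): sell min(8,22)=8. stock: 22 - 8 = 14. total_sold = 8
  Event 2 (restock 32): 14 + 32 = 46
  Event 3 (sale 4): sell min(4,46)=4. stock: 46 - 4 = 42. total_sold = 12
  Event 4 (restock 35): 42 + 35 = 77
  Event 5 (sale 22): sell min(22,77)=22. stock: 77 - 22 = 55. total_sold = 34
  Event 6 (restock 25): 55 + 25 = 80
  Event 7 (restock 18): 80 + 18 = 98
  Event 8 (sale 18): sell min(18,98)=18. stock: 98 - 18 = 80. total_sold = 52
Final: stock = 80, total_sold = 52

Answer: 80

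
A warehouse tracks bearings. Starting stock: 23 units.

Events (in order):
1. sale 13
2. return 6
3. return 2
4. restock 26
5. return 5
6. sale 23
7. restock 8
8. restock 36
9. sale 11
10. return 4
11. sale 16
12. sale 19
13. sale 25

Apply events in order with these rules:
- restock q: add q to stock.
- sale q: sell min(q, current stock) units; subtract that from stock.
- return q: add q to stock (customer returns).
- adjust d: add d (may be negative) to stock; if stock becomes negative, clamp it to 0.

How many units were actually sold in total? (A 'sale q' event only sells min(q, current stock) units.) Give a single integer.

Answer: 107

Derivation:
Processing events:
Start: stock = 23
  Event 1 (sale 13): sell min(13,23)=13. stock: 23 - 13 = 10. total_sold = 13
  Event 2 (return 6): 10 + 6 = 16
  Event 3 (return 2): 16 + 2 = 18
  Event 4 (restock 26): 18 + 26 = 44
  Event 5 (return 5): 44 + 5 = 49
  Event 6 (sale 23): sell min(23,49)=23. stock: 49 - 23 = 26. total_sold = 36
  Event 7 (restock 8): 26 + 8 = 34
  Event 8 (restock 36): 34 + 36 = 70
  Event 9 (sale 11): sell min(11,70)=11. stock: 70 - 11 = 59. total_sold = 47
  Event 10 (return 4): 59 + 4 = 63
  Event 11 (sale 16): sell min(16,63)=16. stock: 63 - 16 = 47. total_sold = 63
  Event 12 (sale 19): sell min(19,47)=19. stock: 47 - 19 = 28. total_sold = 82
  Event 13 (sale 25): sell min(25,28)=25. stock: 28 - 25 = 3. total_sold = 107
Final: stock = 3, total_sold = 107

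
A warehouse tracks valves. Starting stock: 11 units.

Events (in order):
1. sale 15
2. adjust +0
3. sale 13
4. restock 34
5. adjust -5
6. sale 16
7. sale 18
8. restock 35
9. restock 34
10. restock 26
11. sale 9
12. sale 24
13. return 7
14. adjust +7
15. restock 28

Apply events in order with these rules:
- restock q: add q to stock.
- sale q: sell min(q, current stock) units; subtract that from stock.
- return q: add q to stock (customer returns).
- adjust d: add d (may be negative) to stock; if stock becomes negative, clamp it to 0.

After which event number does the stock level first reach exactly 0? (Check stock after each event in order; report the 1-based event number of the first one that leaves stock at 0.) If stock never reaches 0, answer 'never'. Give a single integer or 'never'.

Processing events:
Start: stock = 11
  Event 1 (sale 15): sell min(15,11)=11. stock: 11 - 11 = 0. total_sold = 11
  Event 2 (adjust +0): 0 + 0 = 0
  Event 3 (sale 13): sell min(13,0)=0. stock: 0 - 0 = 0. total_sold = 11
  Event 4 (restock 34): 0 + 34 = 34
  Event 5 (adjust -5): 34 + -5 = 29
  Event 6 (sale 16): sell min(16,29)=16. stock: 29 - 16 = 13. total_sold = 27
  Event 7 (sale 18): sell min(18,13)=13. stock: 13 - 13 = 0. total_sold = 40
  Event 8 (restock 35): 0 + 35 = 35
  Event 9 (restock 34): 35 + 34 = 69
  Event 10 (restock 26): 69 + 26 = 95
  Event 11 (sale 9): sell min(9,95)=9. stock: 95 - 9 = 86. total_sold = 49
  Event 12 (sale 24): sell min(24,86)=24. stock: 86 - 24 = 62. total_sold = 73
  Event 13 (return 7): 62 + 7 = 69
  Event 14 (adjust +7): 69 + 7 = 76
  Event 15 (restock 28): 76 + 28 = 104
Final: stock = 104, total_sold = 73

First zero at event 1.

Answer: 1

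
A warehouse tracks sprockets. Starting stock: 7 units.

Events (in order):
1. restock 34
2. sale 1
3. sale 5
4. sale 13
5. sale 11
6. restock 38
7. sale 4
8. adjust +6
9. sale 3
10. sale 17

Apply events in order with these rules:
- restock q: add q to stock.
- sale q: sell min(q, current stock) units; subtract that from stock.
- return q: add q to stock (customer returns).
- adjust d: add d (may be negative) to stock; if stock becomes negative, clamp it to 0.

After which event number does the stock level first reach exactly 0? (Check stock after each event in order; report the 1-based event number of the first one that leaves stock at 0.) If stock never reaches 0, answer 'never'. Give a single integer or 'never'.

Processing events:
Start: stock = 7
  Event 1 (restock 34): 7 + 34 = 41
  Event 2 (sale 1): sell min(1,41)=1. stock: 41 - 1 = 40. total_sold = 1
  Event 3 (sale 5): sell min(5,40)=5. stock: 40 - 5 = 35. total_sold = 6
  Event 4 (sale 13): sell min(13,35)=13. stock: 35 - 13 = 22. total_sold = 19
  Event 5 (sale 11): sell min(11,22)=11. stock: 22 - 11 = 11. total_sold = 30
  Event 6 (restock 38): 11 + 38 = 49
  Event 7 (sale 4): sell min(4,49)=4. stock: 49 - 4 = 45. total_sold = 34
  Event 8 (adjust +6): 45 + 6 = 51
  Event 9 (sale 3): sell min(3,51)=3. stock: 51 - 3 = 48. total_sold = 37
  Event 10 (sale 17): sell min(17,48)=17. stock: 48 - 17 = 31. total_sold = 54
Final: stock = 31, total_sold = 54

Stock never reaches 0.

Answer: never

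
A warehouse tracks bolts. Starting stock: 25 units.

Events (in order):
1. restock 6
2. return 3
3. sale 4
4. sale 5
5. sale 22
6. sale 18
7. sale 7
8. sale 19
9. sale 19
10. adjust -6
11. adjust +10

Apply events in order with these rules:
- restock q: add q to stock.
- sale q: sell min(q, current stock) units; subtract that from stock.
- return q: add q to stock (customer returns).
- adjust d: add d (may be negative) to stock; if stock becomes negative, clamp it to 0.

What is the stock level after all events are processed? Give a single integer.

Processing events:
Start: stock = 25
  Event 1 (restock 6): 25 + 6 = 31
  Event 2 (return 3): 31 + 3 = 34
  Event 3 (sale 4): sell min(4,34)=4. stock: 34 - 4 = 30. total_sold = 4
  Event 4 (sale 5): sell min(5,30)=5. stock: 30 - 5 = 25. total_sold = 9
  Event 5 (sale 22): sell min(22,25)=22. stock: 25 - 22 = 3. total_sold = 31
  Event 6 (sale 18): sell min(18,3)=3. stock: 3 - 3 = 0. total_sold = 34
  Event 7 (sale 7): sell min(7,0)=0. stock: 0 - 0 = 0. total_sold = 34
  Event 8 (sale 19): sell min(19,0)=0. stock: 0 - 0 = 0. total_sold = 34
  Event 9 (sale 19): sell min(19,0)=0. stock: 0 - 0 = 0. total_sold = 34
  Event 10 (adjust -6): 0 + -6 = 0 (clamped to 0)
  Event 11 (adjust +10): 0 + 10 = 10
Final: stock = 10, total_sold = 34

Answer: 10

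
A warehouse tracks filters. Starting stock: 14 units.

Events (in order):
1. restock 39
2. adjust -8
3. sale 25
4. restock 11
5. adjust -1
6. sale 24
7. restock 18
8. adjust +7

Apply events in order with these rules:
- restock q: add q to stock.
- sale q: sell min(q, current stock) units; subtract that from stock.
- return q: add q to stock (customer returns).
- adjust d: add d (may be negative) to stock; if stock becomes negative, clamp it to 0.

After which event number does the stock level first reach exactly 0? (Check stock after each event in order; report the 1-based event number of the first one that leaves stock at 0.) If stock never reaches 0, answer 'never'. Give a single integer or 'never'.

Answer: never

Derivation:
Processing events:
Start: stock = 14
  Event 1 (restock 39): 14 + 39 = 53
  Event 2 (adjust -8): 53 + -8 = 45
  Event 3 (sale 25): sell min(25,45)=25. stock: 45 - 25 = 20. total_sold = 25
  Event 4 (restock 11): 20 + 11 = 31
  Event 5 (adjust -1): 31 + -1 = 30
  Event 6 (sale 24): sell min(24,30)=24. stock: 30 - 24 = 6. total_sold = 49
  Event 7 (restock 18): 6 + 18 = 24
  Event 8 (adjust +7): 24 + 7 = 31
Final: stock = 31, total_sold = 49

Stock never reaches 0.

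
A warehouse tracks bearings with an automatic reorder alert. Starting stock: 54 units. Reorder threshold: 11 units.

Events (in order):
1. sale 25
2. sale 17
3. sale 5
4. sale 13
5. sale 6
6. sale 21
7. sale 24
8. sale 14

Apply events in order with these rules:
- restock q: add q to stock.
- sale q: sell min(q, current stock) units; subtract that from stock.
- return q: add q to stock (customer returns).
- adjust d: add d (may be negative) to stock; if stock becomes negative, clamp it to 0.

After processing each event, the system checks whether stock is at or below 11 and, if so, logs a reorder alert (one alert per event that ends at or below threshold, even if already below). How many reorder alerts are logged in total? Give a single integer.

Processing events:
Start: stock = 54
  Event 1 (sale 25): sell min(25,54)=25. stock: 54 - 25 = 29. total_sold = 25
  Event 2 (sale 17): sell min(17,29)=17. stock: 29 - 17 = 12. total_sold = 42
  Event 3 (sale 5): sell min(5,12)=5. stock: 12 - 5 = 7. total_sold = 47
  Event 4 (sale 13): sell min(13,7)=7. stock: 7 - 7 = 0. total_sold = 54
  Event 5 (sale 6): sell min(6,0)=0. stock: 0 - 0 = 0. total_sold = 54
  Event 6 (sale 21): sell min(21,0)=0. stock: 0 - 0 = 0. total_sold = 54
  Event 7 (sale 24): sell min(24,0)=0. stock: 0 - 0 = 0. total_sold = 54
  Event 8 (sale 14): sell min(14,0)=0. stock: 0 - 0 = 0. total_sold = 54
Final: stock = 0, total_sold = 54

Checking against threshold 11:
  After event 1: stock=29 > 11
  After event 2: stock=12 > 11
  After event 3: stock=7 <= 11 -> ALERT
  After event 4: stock=0 <= 11 -> ALERT
  After event 5: stock=0 <= 11 -> ALERT
  After event 6: stock=0 <= 11 -> ALERT
  After event 7: stock=0 <= 11 -> ALERT
  After event 8: stock=0 <= 11 -> ALERT
Alert events: [3, 4, 5, 6, 7, 8]. Count = 6

Answer: 6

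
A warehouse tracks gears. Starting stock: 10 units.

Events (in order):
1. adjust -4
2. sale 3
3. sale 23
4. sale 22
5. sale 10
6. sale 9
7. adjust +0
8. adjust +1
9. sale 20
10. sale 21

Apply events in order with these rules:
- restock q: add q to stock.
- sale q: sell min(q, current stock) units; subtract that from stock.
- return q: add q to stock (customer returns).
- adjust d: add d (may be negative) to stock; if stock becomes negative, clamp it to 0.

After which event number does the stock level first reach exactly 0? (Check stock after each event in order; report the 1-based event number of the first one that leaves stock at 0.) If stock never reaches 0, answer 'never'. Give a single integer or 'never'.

Processing events:
Start: stock = 10
  Event 1 (adjust -4): 10 + -4 = 6
  Event 2 (sale 3): sell min(3,6)=3. stock: 6 - 3 = 3. total_sold = 3
  Event 3 (sale 23): sell min(23,3)=3. stock: 3 - 3 = 0. total_sold = 6
  Event 4 (sale 22): sell min(22,0)=0. stock: 0 - 0 = 0. total_sold = 6
  Event 5 (sale 10): sell min(10,0)=0. stock: 0 - 0 = 0. total_sold = 6
  Event 6 (sale 9): sell min(9,0)=0. stock: 0 - 0 = 0. total_sold = 6
  Event 7 (adjust +0): 0 + 0 = 0
  Event 8 (adjust +1): 0 + 1 = 1
  Event 9 (sale 20): sell min(20,1)=1. stock: 1 - 1 = 0. total_sold = 7
  Event 10 (sale 21): sell min(21,0)=0. stock: 0 - 0 = 0. total_sold = 7
Final: stock = 0, total_sold = 7

First zero at event 3.

Answer: 3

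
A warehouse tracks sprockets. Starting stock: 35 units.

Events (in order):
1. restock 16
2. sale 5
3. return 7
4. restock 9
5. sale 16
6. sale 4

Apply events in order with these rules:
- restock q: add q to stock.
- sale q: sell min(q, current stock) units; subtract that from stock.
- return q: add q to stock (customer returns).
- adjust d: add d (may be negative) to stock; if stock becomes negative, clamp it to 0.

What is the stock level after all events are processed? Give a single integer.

Answer: 42

Derivation:
Processing events:
Start: stock = 35
  Event 1 (restock 16): 35 + 16 = 51
  Event 2 (sale 5): sell min(5,51)=5. stock: 51 - 5 = 46. total_sold = 5
  Event 3 (return 7): 46 + 7 = 53
  Event 4 (restock 9): 53 + 9 = 62
  Event 5 (sale 16): sell min(16,62)=16. stock: 62 - 16 = 46. total_sold = 21
  Event 6 (sale 4): sell min(4,46)=4. stock: 46 - 4 = 42. total_sold = 25
Final: stock = 42, total_sold = 25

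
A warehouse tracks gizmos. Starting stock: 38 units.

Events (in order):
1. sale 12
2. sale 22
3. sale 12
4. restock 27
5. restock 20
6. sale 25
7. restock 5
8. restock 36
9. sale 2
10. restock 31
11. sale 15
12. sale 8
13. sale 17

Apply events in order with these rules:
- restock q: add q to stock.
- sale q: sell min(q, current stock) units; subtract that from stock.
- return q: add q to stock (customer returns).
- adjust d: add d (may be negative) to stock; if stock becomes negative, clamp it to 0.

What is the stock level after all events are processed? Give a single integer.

Answer: 52

Derivation:
Processing events:
Start: stock = 38
  Event 1 (sale 12): sell min(12,38)=12. stock: 38 - 12 = 26. total_sold = 12
  Event 2 (sale 22): sell min(22,26)=22. stock: 26 - 22 = 4. total_sold = 34
  Event 3 (sale 12): sell min(12,4)=4. stock: 4 - 4 = 0. total_sold = 38
  Event 4 (restock 27): 0 + 27 = 27
  Event 5 (restock 20): 27 + 20 = 47
  Event 6 (sale 25): sell min(25,47)=25. stock: 47 - 25 = 22. total_sold = 63
  Event 7 (restock 5): 22 + 5 = 27
  Event 8 (restock 36): 27 + 36 = 63
  Event 9 (sale 2): sell min(2,63)=2. stock: 63 - 2 = 61. total_sold = 65
  Event 10 (restock 31): 61 + 31 = 92
  Event 11 (sale 15): sell min(15,92)=15. stock: 92 - 15 = 77. total_sold = 80
  Event 12 (sale 8): sell min(8,77)=8. stock: 77 - 8 = 69. total_sold = 88
  Event 13 (sale 17): sell min(17,69)=17. stock: 69 - 17 = 52. total_sold = 105
Final: stock = 52, total_sold = 105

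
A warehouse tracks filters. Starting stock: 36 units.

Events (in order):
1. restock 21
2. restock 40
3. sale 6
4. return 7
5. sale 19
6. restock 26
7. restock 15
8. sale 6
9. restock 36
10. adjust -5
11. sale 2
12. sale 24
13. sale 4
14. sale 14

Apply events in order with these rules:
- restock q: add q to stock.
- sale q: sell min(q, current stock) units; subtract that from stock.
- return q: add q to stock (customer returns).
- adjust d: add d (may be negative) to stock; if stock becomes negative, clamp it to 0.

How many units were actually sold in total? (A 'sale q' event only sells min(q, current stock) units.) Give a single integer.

Processing events:
Start: stock = 36
  Event 1 (restock 21): 36 + 21 = 57
  Event 2 (restock 40): 57 + 40 = 97
  Event 3 (sale 6): sell min(6,97)=6. stock: 97 - 6 = 91. total_sold = 6
  Event 4 (return 7): 91 + 7 = 98
  Event 5 (sale 19): sell min(19,98)=19. stock: 98 - 19 = 79. total_sold = 25
  Event 6 (restock 26): 79 + 26 = 105
  Event 7 (restock 15): 105 + 15 = 120
  Event 8 (sale 6): sell min(6,120)=6. stock: 120 - 6 = 114. total_sold = 31
  Event 9 (restock 36): 114 + 36 = 150
  Event 10 (adjust -5): 150 + -5 = 145
  Event 11 (sale 2): sell min(2,145)=2. stock: 145 - 2 = 143. total_sold = 33
  Event 12 (sale 24): sell min(24,143)=24. stock: 143 - 24 = 119. total_sold = 57
  Event 13 (sale 4): sell min(4,119)=4. stock: 119 - 4 = 115. total_sold = 61
  Event 14 (sale 14): sell min(14,115)=14. stock: 115 - 14 = 101. total_sold = 75
Final: stock = 101, total_sold = 75

Answer: 75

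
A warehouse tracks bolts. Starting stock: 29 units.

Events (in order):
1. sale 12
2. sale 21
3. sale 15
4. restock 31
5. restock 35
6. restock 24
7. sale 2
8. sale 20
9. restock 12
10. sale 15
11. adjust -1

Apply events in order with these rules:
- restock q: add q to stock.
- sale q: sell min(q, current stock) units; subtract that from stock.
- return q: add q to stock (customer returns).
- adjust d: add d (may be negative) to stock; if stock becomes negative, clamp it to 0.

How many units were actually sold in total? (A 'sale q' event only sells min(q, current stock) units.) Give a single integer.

Answer: 66

Derivation:
Processing events:
Start: stock = 29
  Event 1 (sale 12): sell min(12,29)=12. stock: 29 - 12 = 17. total_sold = 12
  Event 2 (sale 21): sell min(21,17)=17. stock: 17 - 17 = 0. total_sold = 29
  Event 3 (sale 15): sell min(15,0)=0. stock: 0 - 0 = 0. total_sold = 29
  Event 4 (restock 31): 0 + 31 = 31
  Event 5 (restock 35): 31 + 35 = 66
  Event 6 (restock 24): 66 + 24 = 90
  Event 7 (sale 2): sell min(2,90)=2. stock: 90 - 2 = 88. total_sold = 31
  Event 8 (sale 20): sell min(20,88)=20. stock: 88 - 20 = 68. total_sold = 51
  Event 9 (restock 12): 68 + 12 = 80
  Event 10 (sale 15): sell min(15,80)=15. stock: 80 - 15 = 65. total_sold = 66
  Event 11 (adjust -1): 65 + -1 = 64
Final: stock = 64, total_sold = 66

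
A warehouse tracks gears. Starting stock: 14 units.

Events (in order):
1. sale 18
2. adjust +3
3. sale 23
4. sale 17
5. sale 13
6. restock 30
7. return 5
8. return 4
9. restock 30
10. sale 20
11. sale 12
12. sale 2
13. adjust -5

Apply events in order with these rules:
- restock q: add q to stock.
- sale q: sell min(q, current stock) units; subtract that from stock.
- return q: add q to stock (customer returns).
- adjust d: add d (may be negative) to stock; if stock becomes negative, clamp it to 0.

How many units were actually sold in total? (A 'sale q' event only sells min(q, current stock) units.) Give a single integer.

Answer: 51

Derivation:
Processing events:
Start: stock = 14
  Event 1 (sale 18): sell min(18,14)=14. stock: 14 - 14 = 0. total_sold = 14
  Event 2 (adjust +3): 0 + 3 = 3
  Event 3 (sale 23): sell min(23,3)=3. stock: 3 - 3 = 0. total_sold = 17
  Event 4 (sale 17): sell min(17,0)=0. stock: 0 - 0 = 0. total_sold = 17
  Event 5 (sale 13): sell min(13,0)=0. stock: 0 - 0 = 0. total_sold = 17
  Event 6 (restock 30): 0 + 30 = 30
  Event 7 (return 5): 30 + 5 = 35
  Event 8 (return 4): 35 + 4 = 39
  Event 9 (restock 30): 39 + 30 = 69
  Event 10 (sale 20): sell min(20,69)=20. stock: 69 - 20 = 49. total_sold = 37
  Event 11 (sale 12): sell min(12,49)=12. stock: 49 - 12 = 37. total_sold = 49
  Event 12 (sale 2): sell min(2,37)=2. stock: 37 - 2 = 35. total_sold = 51
  Event 13 (adjust -5): 35 + -5 = 30
Final: stock = 30, total_sold = 51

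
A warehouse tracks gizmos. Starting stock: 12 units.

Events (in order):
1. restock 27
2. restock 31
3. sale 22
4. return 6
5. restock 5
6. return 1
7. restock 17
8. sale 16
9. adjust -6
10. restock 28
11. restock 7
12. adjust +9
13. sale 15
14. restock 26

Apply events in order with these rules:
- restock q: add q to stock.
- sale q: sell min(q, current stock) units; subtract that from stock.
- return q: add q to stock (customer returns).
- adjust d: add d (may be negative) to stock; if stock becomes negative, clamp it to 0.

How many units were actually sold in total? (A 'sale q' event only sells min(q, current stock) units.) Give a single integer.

Processing events:
Start: stock = 12
  Event 1 (restock 27): 12 + 27 = 39
  Event 2 (restock 31): 39 + 31 = 70
  Event 3 (sale 22): sell min(22,70)=22. stock: 70 - 22 = 48. total_sold = 22
  Event 4 (return 6): 48 + 6 = 54
  Event 5 (restock 5): 54 + 5 = 59
  Event 6 (return 1): 59 + 1 = 60
  Event 7 (restock 17): 60 + 17 = 77
  Event 8 (sale 16): sell min(16,77)=16. stock: 77 - 16 = 61. total_sold = 38
  Event 9 (adjust -6): 61 + -6 = 55
  Event 10 (restock 28): 55 + 28 = 83
  Event 11 (restock 7): 83 + 7 = 90
  Event 12 (adjust +9): 90 + 9 = 99
  Event 13 (sale 15): sell min(15,99)=15. stock: 99 - 15 = 84. total_sold = 53
  Event 14 (restock 26): 84 + 26 = 110
Final: stock = 110, total_sold = 53

Answer: 53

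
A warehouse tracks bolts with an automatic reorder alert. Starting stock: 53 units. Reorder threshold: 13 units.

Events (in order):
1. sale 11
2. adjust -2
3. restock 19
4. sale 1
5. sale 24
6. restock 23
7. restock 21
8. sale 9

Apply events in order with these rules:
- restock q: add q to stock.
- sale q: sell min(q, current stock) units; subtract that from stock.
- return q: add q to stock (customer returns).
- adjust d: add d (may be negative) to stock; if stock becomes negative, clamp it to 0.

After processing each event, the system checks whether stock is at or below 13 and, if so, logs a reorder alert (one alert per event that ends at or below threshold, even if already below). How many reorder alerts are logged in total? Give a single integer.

Answer: 0

Derivation:
Processing events:
Start: stock = 53
  Event 1 (sale 11): sell min(11,53)=11. stock: 53 - 11 = 42. total_sold = 11
  Event 2 (adjust -2): 42 + -2 = 40
  Event 3 (restock 19): 40 + 19 = 59
  Event 4 (sale 1): sell min(1,59)=1. stock: 59 - 1 = 58. total_sold = 12
  Event 5 (sale 24): sell min(24,58)=24. stock: 58 - 24 = 34. total_sold = 36
  Event 6 (restock 23): 34 + 23 = 57
  Event 7 (restock 21): 57 + 21 = 78
  Event 8 (sale 9): sell min(9,78)=9. stock: 78 - 9 = 69. total_sold = 45
Final: stock = 69, total_sold = 45

Checking against threshold 13:
  After event 1: stock=42 > 13
  After event 2: stock=40 > 13
  After event 3: stock=59 > 13
  After event 4: stock=58 > 13
  After event 5: stock=34 > 13
  After event 6: stock=57 > 13
  After event 7: stock=78 > 13
  After event 8: stock=69 > 13
Alert events: []. Count = 0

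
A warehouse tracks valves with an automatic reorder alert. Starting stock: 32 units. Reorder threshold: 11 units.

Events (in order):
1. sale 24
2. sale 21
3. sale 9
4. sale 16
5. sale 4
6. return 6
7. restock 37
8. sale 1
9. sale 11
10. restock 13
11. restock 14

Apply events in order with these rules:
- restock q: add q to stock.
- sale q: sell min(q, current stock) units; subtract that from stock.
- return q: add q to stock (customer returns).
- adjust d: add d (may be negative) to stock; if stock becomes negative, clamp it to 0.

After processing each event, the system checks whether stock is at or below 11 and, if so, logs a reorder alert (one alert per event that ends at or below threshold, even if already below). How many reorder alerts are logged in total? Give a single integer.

Answer: 6

Derivation:
Processing events:
Start: stock = 32
  Event 1 (sale 24): sell min(24,32)=24. stock: 32 - 24 = 8. total_sold = 24
  Event 2 (sale 21): sell min(21,8)=8. stock: 8 - 8 = 0. total_sold = 32
  Event 3 (sale 9): sell min(9,0)=0. stock: 0 - 0 = 0. total_sold = 32
  Event 4 (sale 16): sell min(16,0)=0. stock: 0 - 0 = 0. total_sold = 32
  Event 5 (sale 4): sell min(4,0)=0. stock: 0 - 0 = 0. total_sold = 32
  Event 6 (return 6): 0 + 6 = 6
  Event 7 (restock 37): 6 + 37 = 43
  Event 8 (sale 1): sell min(1,43)=1. stock: 43 - 1 = 42. total_sold = 33
  Event 9 (sale 11): sell min(11,42)=11. stock: 42 - 11 = 31. total_sold = 44
  Event 10 (restock 13): 31 + 13 = 44
  Event 11 (restock 14): 44 + 14 = 58
Final: stock = 58, total_sold = 44

Checking against threshold 11:
  After event 1: stock=8 <= 11 -> ALERT
  After event 2: stock=0 <= 11 -> ALERT
  After event 3: stock=0 <= 11 -> ALERT
  After event 4: stock=0 <= 11 -> ALERT
  After event 5: stock=0 <= 11 -> ALERT
  After event 6: stock=6 <= 11 -> ALERT
  After event 7: stock=43 > 11
  After event 8: stock=42 > 11
  After event 9: stock=31 > 11
  After event 10: stock=44 > 11
  After event 11: stock=58 > 11
Alert events: [1, 2, 3, 4, 5, 6]. Count = 6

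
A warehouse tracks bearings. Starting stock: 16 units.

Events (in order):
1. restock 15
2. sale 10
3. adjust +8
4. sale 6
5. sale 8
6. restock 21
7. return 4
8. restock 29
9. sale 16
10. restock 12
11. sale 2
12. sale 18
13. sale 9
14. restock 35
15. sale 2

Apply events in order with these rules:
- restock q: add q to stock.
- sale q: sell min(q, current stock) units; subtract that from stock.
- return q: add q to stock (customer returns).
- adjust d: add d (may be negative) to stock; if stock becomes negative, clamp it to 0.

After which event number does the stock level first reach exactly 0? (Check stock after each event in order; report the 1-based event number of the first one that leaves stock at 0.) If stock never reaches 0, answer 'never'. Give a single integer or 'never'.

Answer: never

Derivation:
Processing events:
Start: stock = 16
  Event 1 (restock 15): 16 + 15 = 31
  Event 2 (sale 10): sell min(10,31)=10. stock: 31 - 10 = 21. total_sold = 10
  Event 3 (adjust +8): 21 + 8 = 29
  Event 4 (sale 6): sell min(6,29)=6. stock: 29 - 6 = 23. total_sold = 16
  Event 5 (sale 8): sell min(8,23)=8. stock: 23 - 8 = 15. total_sold = 24
  Event 6 (restock 21): 15 + 21 = 36
  Event 7 (return 4): 36 + 4 = 40
  Event 8 (restock 29): 40 + 29 = 69
  Event 9 (sale 16): sell min(16,69)=16. stock: 69 - 16 = 53. total_sold = 40
  Event 10 (restock 12): 53 + 12 = 65
  Event 11 (sale 2): sell min(2,65)=2. stock: 65 - 2 = 63. total_sold = 42
  Event 12 (sale 18): sell min(18,63)=18. stock: 63 - 18 = 45. total_sold = 60
  Event 13 (sale 9): sell min(9,45)=9. stock: 45 - 9 = 36. total_sold = 69
  Event 14 (restock 35): 36 + 35 = 71
  Event 15 (sale 2): sell min(2,71)=2. stock: 71 - 2 = 69. total_sold = 71
Final: stock = 69, total_sold = 71

Stock never reaches 0.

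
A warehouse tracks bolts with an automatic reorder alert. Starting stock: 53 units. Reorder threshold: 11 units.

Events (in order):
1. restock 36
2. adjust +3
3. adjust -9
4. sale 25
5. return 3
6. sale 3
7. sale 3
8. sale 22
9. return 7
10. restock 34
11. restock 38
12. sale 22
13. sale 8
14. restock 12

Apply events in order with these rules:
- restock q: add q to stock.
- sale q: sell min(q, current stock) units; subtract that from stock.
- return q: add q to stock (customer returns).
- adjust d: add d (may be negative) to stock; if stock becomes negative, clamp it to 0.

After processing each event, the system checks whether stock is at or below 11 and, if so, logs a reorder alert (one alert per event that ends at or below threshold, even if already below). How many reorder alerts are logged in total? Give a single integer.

Answer: 0

Derivation:
Processing events:
Start: stock = 53
  Event 1 (restock 36): 53 + 36 = 89
  Event 2 (adjust +3): 89 + 3 = 92
  Event 3 (adjust -9): 92 + -9 = 83
  Event 4 (sale 25): sell min(25,83)=25. stock: 83 - 25 = 58. total_sold = 25
  Event 5 (return 3): 58 + 3 = 61
  Event 6 (sale 3): sell min(3,61)=3. stock: 61 - 3 = 58. total_sold = 28
  Event 7 (sale 3): sell min(3,58)=3. stock: 58 - 3 = 55. total_sold = 31
  Event 8 (sale 22): sell min(22,55)=22. stock: 55 - 22 = 33. total_sold = 53
  Event 9 (return 7): 33 + 7 = 40
  Event 10 (restock 34): 40 + 34 = 74
  Event 11 (restock 38): 74 + 38 = 112
  Event 12 (sale 22): sell min(22,112)=22. stock: 112 - 22 = 90. total_sold = 75
  Event 13 (sale 8): sell min(8,90)=8. stock: 90 - 8 = 82. total_sold = 83
  Event 14 (restock 12): 82 + 12 = 94
Final: stock = 94, total_sold = 83

Checking against threshold 11:
  After event 1: stock=89 > 11
  After event 2: stock=92 > 11
  After event 3: stock=83 > 11
  After event 4: stock=58 > 11
  After event 5: stock=61 > 11
  After event 6: stock=58 > 11
  After event 7: stock=55 > 11
  After event 8: stock=33 > 11
  After event 9: stock=40 > 11
  After event 10: stock=74 > 11
  After event 11: stock=112 > 11
  After event 12: stock=90 > 11
  After event 13: stock=82 > 11
  After event 14: stock=94 > 11
Alert events: []. Count = 0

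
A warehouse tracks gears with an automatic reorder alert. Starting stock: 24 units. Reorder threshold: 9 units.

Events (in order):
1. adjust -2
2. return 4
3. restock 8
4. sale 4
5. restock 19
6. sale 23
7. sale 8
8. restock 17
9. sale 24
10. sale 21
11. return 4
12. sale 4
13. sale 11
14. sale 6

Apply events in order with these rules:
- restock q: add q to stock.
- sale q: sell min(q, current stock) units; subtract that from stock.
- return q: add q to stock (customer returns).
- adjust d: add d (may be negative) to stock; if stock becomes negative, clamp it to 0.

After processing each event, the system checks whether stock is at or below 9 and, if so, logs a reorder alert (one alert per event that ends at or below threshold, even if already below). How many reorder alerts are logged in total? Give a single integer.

Processing events:
Start: stock = 24
  Event 1 (adjust -2): 24 + -2 = 22
  Event 2 (return 4): 22 + 4 = 26
  Event 3 (restock 8): 26 + 8 = 34
  Event 4 (sale 4): sell min(4,34)=4. stock: 34 - 4 = 30. total_sold = 4
  Event 5 (restock 19): 30 + 19 = 49
  Event 6 (sale 23): sell min(23,49)=23. stock: 49 - 23 = 26. total_sold = 27
  Event 7 (sale 8): sell min(8,26)=8. stock: 26 - 8 = 18. total_sold = 35
  Event 8 (restock 17): 18 + 17 = 35
  Event 9 (sale 24): sell min(24,35)=24. stock: 35 - 24 = 11. total_sold = 59
  Event 10 (sale 21): sell min(21,11)=11. stock: 11 - 11 = 0. total_sold = 70
  Event 11 (return 4): 0 + 4 = 4
  Event 12 (sale 4): sell min(4,4)=4. stock: 4 - 4 = 0. total_sold = 74
  Event 13 (sale 11): sell min(11,0)=0. stock: 0 - 0 = 0. total_sold = 74
  Event 14 (sale 6): sell min(6,0)=0. stock: 0 - 0 = 0. total_sold = 74
Final: stock = 0, total_sold = 74

Checking against threshold 9:
  After event 1: stock=22 > 9
  After event 2: stock=26 > 9
  After event 3: stock=34 > 9
  After event 4: stock=30 > 9
  After event 5: stock=49 > 9
  After event 6: stock=26 > 9
  After event 7: stock=18 > 9
  After event 8: stock=35 > 9
  After event 9: stock=11 > 9
  After event 10: stock=0 <= 9 -> ALERT
  After event 11: stock=4 <= 9 -> ALERT
  After event 12: stock=0 <= 9 -> ALERT
  After event 13: stock=0 <= 9 -> ALERT
  After event 14: stock=0 <= 9 -> ALERT
Alert events: [10, 11, 12, 13, 14]. Count = 5

Answer: 5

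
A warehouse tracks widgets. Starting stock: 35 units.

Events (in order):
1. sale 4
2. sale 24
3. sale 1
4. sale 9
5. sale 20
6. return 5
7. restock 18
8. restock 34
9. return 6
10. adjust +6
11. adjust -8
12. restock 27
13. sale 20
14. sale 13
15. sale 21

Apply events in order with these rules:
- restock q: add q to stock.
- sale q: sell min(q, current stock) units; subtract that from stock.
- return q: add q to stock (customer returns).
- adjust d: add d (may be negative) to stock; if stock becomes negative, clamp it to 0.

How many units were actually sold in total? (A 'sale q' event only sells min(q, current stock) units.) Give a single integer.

Answer: 89

Derivation:
Processing events:
Start: stock = 35
  Event 1 (sale 4): sell min(4,35)=4. stock: 35 - 4 = 31. total_sold = 4
  Event 2 (sale 24): sell min(24,31)=24. stock: 31 - 24 = 7. total_sold = 28
  Event 3 (sale 1): sell min(1,7)=1. stock: 7 - 1 = 6. total_sold = 29
  Event 4 (sale 9): sell min(9,6)=6. stock: 6 - 6 = 0. total_sold = 35
  Event 5 (sale 20): sell min(20,0)=0. stock: 0 - 0 = 0. total_sold = 35
  Event 6 (return 5): 0 + 5 = 5
  Event 7 (restock 18): 5 + 18 = 23
  Event 8 (restock 34): 23 + 34 = 57
  Event 9 (return 6): 57 + 6 = 63
  Event 10 (adjust +6): 63 + 6 = 69
  Event 11 (adjust -8): 69 + -8 = 61
  Event 12 (restock 27): 61 + 27 = 88
  Event 13 (sale 20): sell min(20,88)=20. stock: 88 - 20 = 68. total_sold = 55
  Event 14 (sale 13): sell min(13,68)=13. stock: 68 - 13 = 55. total_sold = 68
  Event 15 (sale 21): sell min(21,55)=21. stock: 55 - 21 = 34. total_sold = 89
Final: stock = 34, total_sold = 89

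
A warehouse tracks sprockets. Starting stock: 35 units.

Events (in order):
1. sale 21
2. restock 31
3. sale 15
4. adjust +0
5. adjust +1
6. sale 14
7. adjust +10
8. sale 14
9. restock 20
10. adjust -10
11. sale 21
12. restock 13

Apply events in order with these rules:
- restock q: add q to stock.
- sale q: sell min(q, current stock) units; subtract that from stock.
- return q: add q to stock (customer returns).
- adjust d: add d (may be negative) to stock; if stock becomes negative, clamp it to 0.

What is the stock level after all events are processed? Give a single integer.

Answer: 15

Derivation:
Processing events:
Start: stock = 35
  Event 1 (sale 21): sell min(21,35)=21. stock: 35 - 21 = 14. total_sold = 21
  Event 2 (restock 31): 14 + 31 = 45
  Event 3 (sale 15): sell min(15,45)=15. stock: 45 - 15 = 30. total_sold = 36
  Event 4 (adjust +0): 30 + 0 = 30
  Event 5 (adjust +1): 30 + 1 = 31
  Event 6 (sale 14): sell min(14,31)=14. stock: 31 - 14 = 17. total_sold = 50
  Event 7 (adjust +10): 17 + 10 = 27
  Event 8 (sale 14): sell min(14,27)=14. stock: 27 - 14 = 13. total_sold = 64
  Event 9 (restock 20): 13 + 20 = 33
  Event 10 (adjust -10): 33 + -10 = 23
  Event 11 (sale 21): sell min(21,23)=21. stock: 23 - 21 = 2. total_sold = 85
  Event 12 (restock 13): 2 + 13 = 15
Final: stock = 15, total_sold = 85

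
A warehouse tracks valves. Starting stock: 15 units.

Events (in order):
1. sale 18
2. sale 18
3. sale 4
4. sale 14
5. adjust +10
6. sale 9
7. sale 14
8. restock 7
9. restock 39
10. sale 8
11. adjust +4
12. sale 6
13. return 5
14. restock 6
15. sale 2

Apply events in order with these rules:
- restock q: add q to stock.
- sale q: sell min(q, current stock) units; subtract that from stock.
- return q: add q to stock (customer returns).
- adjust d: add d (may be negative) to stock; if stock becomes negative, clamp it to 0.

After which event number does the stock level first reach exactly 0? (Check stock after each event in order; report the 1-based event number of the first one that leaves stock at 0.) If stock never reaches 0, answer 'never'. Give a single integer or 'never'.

Processing events:
Start: stock = 15
  Event 1 (sale 18): sell min(18,15)=15. stock: 15 - 15 = 0. total_sold = 15
  Event 2 (sale 18): sell min(18,0)=0. stock: 0 - 0 = 0. total_sold = 15
  Event 3 (sale 4): sell min(4,0)=0. stock: 0 - 0 = 0. total_sold = 15
  Event 4 (sale 14): sell min(14,0)=0. stock: 0 - 0 = 0. total_sold = 15
  Event 5 (adjust +10): 0 + 10 = 10
  Event 6 (sale 9): sell min(9,10)=9. stock: 10 - 9 = 1. total_sold = 24
  Event 7 (sale 14): sell min(14,1)=1. stock: 1 - 1 = 0. total_sold = 25
  Event 8 (restock 7): 0 + 7 = 7
  Event 9 (restock 39): 7 + 39 = 46
  Event 10 (sale 8): sell min(8,46)=8. stock: 46 - 8 = 38. total_sold = 33
  Event 11 (adjust +4): 38 + 4 = 42
  Event 12 (sale 6): sell min(6,42)=6. stock: 42 - 6 = 36. total_sold = 39
  Event 13 (return 5): 36 + 5 = 41
  Event 14 (restock 6): 41 + 6 = 47
  Event 15 (sale 2): sell min(2,47)=2. stock: 47 - 2 = 45. total_sold = 41
Final: stock = 45, total_sold = 41

First zero at event 1.

Answer: 1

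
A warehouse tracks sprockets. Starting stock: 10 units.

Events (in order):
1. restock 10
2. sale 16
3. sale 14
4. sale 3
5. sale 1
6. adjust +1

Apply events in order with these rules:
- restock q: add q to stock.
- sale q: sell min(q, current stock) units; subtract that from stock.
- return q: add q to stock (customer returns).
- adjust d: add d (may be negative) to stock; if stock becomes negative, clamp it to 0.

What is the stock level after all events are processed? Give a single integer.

Answer: 1

Derivation:
Processing events:
Start: stock = 10
  Event 1 (restock 10): 10 + 10 = 20
  Event 2 (sale 16): sell min(16,20)=16. stock: 20 - 16 = 4. total_sold = 16
  Event 3 (sale 14): sell min(14,4)=4. stock: 4 - 4 = 0. total_sold = 20
  Event 4 (sale 3): sell min(3,0)=0. stock: 0 - 0 = 0. total_sold = 20
  Event 5 (sale 1): sell min(1,0)=0. stock: 0 - 0 = 0. total_sold = 20
  Event 6 (adjust +1): 0 + 1 = 1
Final: stock = 1, total_sold = 20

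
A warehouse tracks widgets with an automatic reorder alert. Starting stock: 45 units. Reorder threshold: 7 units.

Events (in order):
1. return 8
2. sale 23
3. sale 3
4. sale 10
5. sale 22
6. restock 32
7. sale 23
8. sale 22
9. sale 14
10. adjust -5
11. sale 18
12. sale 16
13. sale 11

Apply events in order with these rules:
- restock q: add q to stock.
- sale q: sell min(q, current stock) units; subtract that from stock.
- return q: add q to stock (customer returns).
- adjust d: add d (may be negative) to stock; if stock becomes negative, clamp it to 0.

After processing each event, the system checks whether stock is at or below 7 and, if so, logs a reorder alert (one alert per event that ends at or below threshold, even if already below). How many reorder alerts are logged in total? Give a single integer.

Answer: 7

Derivation:
Processing events:
Start: stock = 45
  Event 1 (return 8): 45 + 8 = 53
  Event 2 (sale 23): sell min(23,53)=23. stock: 53 - 23 = 30. total_sold = 23
  Event 3 (sale 3): sell min(3,30)=3. stock: 30 - 3 = 27. total_sold = 26
  Event 4 (sale 10): sell min(10,27)=10. stock: 27 - 10 = 17. total_sold = 36
  Event 5 (sale 22): sell min(22,17)=17. stock: 17 - 17 = 0. total_sold = 53
  Event 6 (restock 32): 0 + 32 = 32
  Event 7 (sale 23): sell min(23,32)=23. stock: 32 - 23 = 9. total_sold = 76
  Event 8 (sale 22): sell min(22,9)=9. stock: 9 - 9 = 0. total_sold = 85
  Event 9 (sale 14): sell min(14,0)=0. stock: 0 - 0 = 0. total_sold = 85
  Event 10 (adjust -5): 0 + -5 = 0 (clamped to 0)
  Event 11 (sale 18): sell min(18,0)=0. stock: 0 - 0 = 0. total_sold = 85
  Event 12 (sale 16): sell min(16,0)=0. stock: 0 - 0 = 0. total_sold = 85
  Event 13 (sale 11): sell min(11,0)=0. stock: 0 - 0 = 0. total_sold = 85
Final: stock = 0, total_sold = 85

Checking against threshold 7:
  After event 1: stock=53 > 7
  After event 2: stock=30 > 7
  After event 3: stock=27 > 7
  After event 4: stock=17 > 7
  After event 5: stock=0 <= 7 -> ALERT
  After event 6: stock=32 > 7
  After event 7: stock=9 > 7
  After event 8: stock=0 <= 7 -> ALERT
  After event 9: stock=0 <= 7 -> ALERT
  After event 10: stock=0 <= 7 -> ALERT
  After event 11: stock=0 <= 7 -> ALERT
  After event 12: stock=0 <= 7 -> ALERT
  After event 13: stock=0 <= 7 -> ALERT
Alert events: [5, 8, 9, 10, 11, 12, 13]. Count = 7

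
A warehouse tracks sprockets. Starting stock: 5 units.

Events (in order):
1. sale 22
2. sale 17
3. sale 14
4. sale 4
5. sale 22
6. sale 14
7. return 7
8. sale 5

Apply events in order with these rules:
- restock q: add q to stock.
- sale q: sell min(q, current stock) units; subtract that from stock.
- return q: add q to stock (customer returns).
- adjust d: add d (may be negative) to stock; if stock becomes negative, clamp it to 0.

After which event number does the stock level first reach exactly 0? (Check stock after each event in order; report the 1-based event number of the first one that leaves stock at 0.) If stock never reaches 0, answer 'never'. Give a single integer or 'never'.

Processing events:
Start: stock = 5
  Event 1 (sale 22): sell min(22,5)=5. stock: 5 - 5 = 0. total_sold = 5
  Event 2 (sale 17): sell min(17,0)=0. stock: 0 - 0 = 0. total_sold = 5
  Event 3 (sale 14): sell min(14,0)=0. stock: 0 - 0 = 0. total_sold = 5
  Event 4 (sale 4): sell min(4,0)=0. stock: 0 - 0 = 0. total_sold = 5
  Event 5 (sale 22): sell min(22,0)=0. stock: 0 - 0 = 0. total_sold = 5
  Event 6 (sale 14): sell min(14,0)=0. stock: 0 - 0 = 0. total_sold = 5
  Event 7 (return 7): 0 + 7 = 7
  Event 8 (sale 5): sell min(5,7)=5. stock: 7 - 5 = 2. total_sold = 10
Final: stock = 2, total_sold = 10

First zero at event 1.

Answer: 1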